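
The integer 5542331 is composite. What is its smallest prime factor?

5542331 is odd.
Digit sum 23, not divisible by 3.
Ends in 1: not divisible by 5.
7: 5542331 = 7·791761 + 4
11: 5542331 = 11·503848 + 3
13: 5542331 = 13·426333 + 2
17: 5542331 = 17·326019 + 8
19: 5542331 = 19·291701 + 12
23: 5542331 = 23·240970 + 21
29: 5542331 = 29·191114 + 25
31: 5542331 = 31·178784 + 27
37: 5542331 = 37·149792 + 27
41: 5542331 = 41·135178 + 33
43: 5542331 = 43·128891 + 18
47: 5542331 = 47·117921 + 44
53: 5542331 = 53·104572 + 15
59: 5542331 = 59·93937 + 48
61: 5542331 = 61·90857 + 54
67: 5542331 = 67·82721 + 24
71: 5542331 = 71·78061

71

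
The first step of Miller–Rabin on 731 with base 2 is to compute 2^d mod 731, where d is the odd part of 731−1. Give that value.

731 − 1 = 730 = 2^1 · 365, so d = 365.
2^1 ≡ 2 (mod 731)
2^2 ≡ 2^2 = 4 ≡ 4 (mod 731)
2^4 ≡ 4^2 = 16 ≡ 16 (mod 731)
2^8 ≡ 16^2 = 256 ≡ 256 (mod 731)
2^16 ≡ 256^2 = 65536 ≡ 477 (mod 731)
2^32 ≡ 477^2 = 227529 ≡ 188 (mod 731)
2^64 ≡ 188^2 = 35344 ≡ 256 (mod 731)
2^128 ≡ 256^2 = 65536 ≡ 477 (mod 731)
2^256 ≡ 477^2 = 227529 ≡ 188 (mod 731)
365 = 256 + 64 + 32 + 8 + 4 + 1 in binary powers of 2.
So 2^365 ≡ 188 · 256 · 188 · 256 · 16 · 2 ≡ 389 (mod 731).
Squaring chain: 389; never reaches −1, so base 2 is a Miller–Rabin witness that 731 is composite.

389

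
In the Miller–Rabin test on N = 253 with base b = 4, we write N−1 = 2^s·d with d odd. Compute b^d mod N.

253 − 1 = 252 = 2^2 · 63, so d = 63.
4^1 ≡ 4 (mod 253)
4^2 ≡ 4^2 = 16 ≡ 16 (mod 253)
4^4 ≡ 16^2 = 256 ≡ 3 (mod 253)
4^8 ≡ 3^2 = 9 ≡ 9 (mod 253)
4^16 ≡ 9^2 = 81 ≡ 81 (mod 253)
4^32 ≡ 81^2 = 6561 ≡ 236 (mod 253)
63 = 32 + 16 + 8 + 4 + 2 + 1 in binary powers of 2.
So 4^63 ≡ 236 · 81 · 9 · 3 · 16 · 4 ≡ 9 (mod 253).
Squaring chain: 9 → 81; never reaches −1, so base 4 is a Miller–Rabin witness that 253 is composite.

9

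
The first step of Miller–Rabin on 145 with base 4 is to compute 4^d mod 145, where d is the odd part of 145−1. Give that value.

129

145 − 1 = 144 = 2^4 · 9, so d = 9.
4^1 ≡ 4 (mod 145)
4^2 ≡ 4^2 = 16 ≡ 16 (mod 145)
4^4 ≡ 16^2 = 256 ≡ 111 (mod 145)
4^8 ≡ 111^2 = 12321 ≡ 141 (mod 145)
9 = 8 + 1 in binary powers of 2.
So 4^9 ≡ 141 · 4 ≡ 129 (mod 145).
Squaring chain: 129 → 111 → 141 → 16; never reaches −1, so base 4 is a Miller–Rabin witness that 145 is composite.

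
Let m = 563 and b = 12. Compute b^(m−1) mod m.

12^1 ≡ 12 (mod 563)
12^2 ≡ 12^2 = 144 ≡ 144 (mod 563)
12^4 ≡ 144^2 = 20736 ≡ 468 (mod 563)
12^8 ≡ 468^2 = 219024 ≡ 17 (mod 563)
12^16 ≡ 17^2 = 289 ≡ 289 (mod 563)
12^32 ≡ 289^2 = 83521 ≡ 197 (mod 563)
12^64 ≡ 197^2 = 38809 ≡ 525 (mod 563)
12^128 ≡ 525^2 = 275625 ≡ 318 (mod 563)
12^256 ≡ 318^2 = 101124 ≡ 347 (mod 563)
12^512 ≡ 347^2 = 120409 ≡ 490 (mod 563)
562 = 512 + 32 + 16 + 2 in binary powers of 2.
So 12^562 ≡ 490 · 197 · 289 · 144 ≡ 1 (mod 563).
Since the result is 1, base 12 gives no evidence that 563 is composite.

1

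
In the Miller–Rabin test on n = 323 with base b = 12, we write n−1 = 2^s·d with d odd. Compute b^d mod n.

323 − 1 = 322 = 2^1 · 161, so d = 161.
12^1 ≡ 12 (mod 323)
12^2 ≡ 12^2 = 144 ≡ 144 (mod 323)
12^4 ≡ 144^2 = 20736 ≡ 64 (mod 323)
12^8 ≡ 64^2 = 4096 ≡ 220 (mod 323)
12^16 ≡ 220^2 = 48400 ≡ 273 (mod 323)
12^32 ≡ 273^2 = 74529 ≡ 239 (mod 323)
12^64 ≡ 239^2 = 57121 ≡ 273 (mod 323)
12^128 ≡ 273^2 = 74529 ≡ 239 (mod 323)
161 = 128 + 32 + 1 in binary powers of 2.
So 12^161 ≡ 239 · 239 · 12 ≡ 46 (mod 323).
Squaring chain: 46; never reaches −1, so base 12 is a Miller–Rabin witness that 323 is composite.

46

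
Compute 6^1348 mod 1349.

161

6^1 ≡ 6 (mod 1349)
6^2 ≡ 6^2 = 36 ≡ 36 (mod 1349)
6^4 ≡ 36^2 = 1296 ≡ 1296 (mod 1349)
6^8 ≡ 1296^2 = 1679616 ≡ 111 (mod 1349)
6^16 ≡ 111^2 = 12321 ≡ 180 (mod 1349)
6^32 ≡ 180^2 = 32400 ≡ 24 (mod 1349)
6^64 ≡ 24^2 = 576 ≡ 576 (mod 1349)
6^128 ≡ 576^2 = 331776 ≡ 1271 (mod 1349)
6^256 ≡ 1271^2 = 1615441 ≡ 688 (mod 1349)
6^512 ≡ 688^2 = 473344 ≡ 1194 (mod 1349)
6^1024 ≡ 1194^2 = 1425636 ≡ 1092 (mod 1349)
1348 = 1024 + 256 + 64 + 4 in binary powers of 2.
So 6^1348 ≡ 1092 · 688 · 576 · 1296 ≡ 161 (mod 1349).
Since 161 ≠ 1, base 6 is a Fermat witness: 1349 is composite.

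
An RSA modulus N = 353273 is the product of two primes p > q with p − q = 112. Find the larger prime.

Since p = q + 112, we have 353273 = q(q + 112), so q² + 112q − 353273 = 0.
Discriminant: 112² + 4·353273 = 12544 + 1413092 = 1425636; √1425636 = 1194.
q = (−112 + 1194)/2 = 541, and p = q + 112 = 653.
Check: 541 · 653 = 353273.

653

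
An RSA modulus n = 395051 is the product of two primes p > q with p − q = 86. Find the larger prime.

673

Since p = q + 86, we have 395051 = q(q + 86), so q² + 86q − 395051 = 0.
Discriminant: 86² + 4·395051 = 7396 + 1580204 = 1587600; √1587600 = 1260.
q = (−86 + 1260)/2 = 587, and p = q + 86 = 673.
Check: 587 · 673 = 395051.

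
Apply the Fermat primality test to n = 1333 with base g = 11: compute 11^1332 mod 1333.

78

11^1 ≡ 11 (mod 1333)
11^2 ≡ 11^2 = 121 ≡ 121 (mod 1333)
11^4 ≡ 121^2 = 14641 ≡ 1311 (mod 1333)
11^8 ≡ 1311^2 = 1718721 ≡ 484 (mod 1333)
11^16 ≡ 484^2 = 234256 ≡ 981 (mod 1333)
11^32 ≡ 981^2 = 962361 ≡ 1268 (mod 1333)
11^64 ≡ 1268^2 = 1607824 ≡ 226 (mod 1333)
11^128 ≡ 226^2 = 51076 ≡ 422 (mod 1333)
11^256 ≡ 422^2 = 178084 ≡ 795 (mod 1333)
11^512 ≡ 795^2 = 632025 ≡ 183 (mod 1333)
11^1024 ≡ 183^2 = 33489 ≡ 164 (mod 1333)
1332 = 1024 + 256 + 32 + 16 + 4 in binary powers of 2.
So 11^1332 ≡ 164 · 795 · 1268 · 981 · 1311 ≡ 78 (mod 1333).
Since 78 ≠ 1, base 11 is a Fermat witness: 1333 is composite.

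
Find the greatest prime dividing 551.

551 = 19 · 29
29 is prime.
So 551 = 19 · 29; the largest prime factor is 29.

29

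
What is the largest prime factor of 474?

474 = 2 · 237
237 = 3 · 79
79 is prime.
So 474 = 2 · 3 · 79; the largest prime factor is 79.

79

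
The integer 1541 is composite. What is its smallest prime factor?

23

1541 is odd.
Digit sum 11, not divisible by 3.
Ends in 1: not divisible by 5.
7: 1541 = 7·220 + 1
11: 1541 = 11·140 + 1
13: 1541 = 13·118 + 7
17: 1541 = 17·90 + 11
19: 1541 = 19·81 + 2
23: 1541 = 23·67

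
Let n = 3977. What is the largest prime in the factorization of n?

3977 = 41 · 97
97 is prime.
So 3977 = 41 · 97; the largest prime factor is 97.

97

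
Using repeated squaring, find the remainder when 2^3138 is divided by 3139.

2^1 ≡ 2 (mod 3139)
2^2 ≡ 2^2 = 4 ≡ 4 (mod 3139)
2^4 ≡ 4^2 = 16 ≡ 16 (mod 3139)
2^8 ≡ 16^2 = 256 ≡ 256 (mod 3139)
2^16 ≡ 256^2 = 65536 ≡ 2756 (mod 3139)
2^32 ≡ 2756^2 = 7595536 ≡ 2295 (mod 3139)
2^64 ≡ 2295^2 = 5267025 ≡ 2922 (mod 3139)
2^128 ≡ 2922^2 = 8538084 ≡ 4 (mod 3139)
2^256 ≡ 4^2 = 16 ≡ 16 (mod 3139)
2^512 ≡ 16^2 = 256 ≡ 256 (mod 3139)
2^1024 ≡ 256^2 = 65536 ≡ 2756 (mod 3139)
2^2048 ≡ 2756^2 = 7595536 ≡ 2295 (mod 3139)
3138 = 2048 + 1024 + 64 + 2 in binary powers of 2.
So 2^3138 ≡ 2295 · 2756 · 2922 · 4 ≡ 3057 (mod 3139).
Since 3057 ≠ 1, base 2 is a Fermat witness: 3139 is composite.

3057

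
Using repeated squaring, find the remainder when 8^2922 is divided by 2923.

1553

8^1 ≡ 8 (mod 2923)
8^2 ≡ 8^2 = 64 ≡ 64 (mod 2923)
8^4 ≡ 64^2 = 4096 ≡ 1173 (mod 2923)
8^8 ≡ 1173^2 = 1375929 ≡ 2119 (mod 2923)
8^16 ≡ 2119^2 = 4490161 ≡ 433 (mod 2923)
8^32 ≡ 433^2 = 187489 ≡ 417 (mod 2923)
8^64 ≡ 417^2 = 173889 ≡ 1432 (mod 2923)
8^128 ≡ 1432^2 = 2050624 ≡ 1601 (mod 2923)
8^256 ≡ 1601^2 = 2563201 ≡ 2653 (mod 2923)
8^512 ≡ 2653^2 = 7038409 ≡ 2748 (mod 2923)
8^1024 ≡ 2748^2 = 7551504 ≡ 1395 (mod 2923)
8^2048 ≡ 1395^2 = 1946025 ≡ 2230 (mod 2923)
2922 = 2048 + 512 + 256 + 64 + 32 + 8 + 2 in binary powers of 2.
So 8^2922 ≡ 2230 · 2748 · 2653 · 1432 · 417 · 2119 · 64 ≡ 1553 (mod 2923).
Since 1553 ≠ 1, base 8 is a Fermat witness: 2923 is composite.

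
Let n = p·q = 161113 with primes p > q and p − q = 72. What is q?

Since p = q + 72, we have 161113 = q(q + 72), so q² + 72q − 161113 = 0.
Discriminant: 72² + 4·161113 = 5184 + 644452 = 649636; √649636 = 806.
q = (−72 + 806)/2 = 367, and p = q + 72 = 439.
Check: 367 · 439 = 161113.

367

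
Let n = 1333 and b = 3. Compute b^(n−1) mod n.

1000

3^1 ≡ 3 (mod 1333)
3^2 ≡ 3^2 = 9 ≡ 9 (mod 1333)
3^4 ≡ 9^2 = 81 ≡ 81 (mod 1333)
3^8 ≡ 81^2 = 6561 ≡ 1229 (mod 1333)
3^16 ≡ 1229^2 = 1510441 ≡ 152 (mod 1333)
3^32 ≡ 152^2 = 23104 ≡ 443 (mod 1333)
3^64 ≡ 443^2 = 196249 ≡ 298 (mod 1333)
3^128 ≡ 298^2 = 88804 ≡ 826 (mod 1333)
3^256 ≡ 826^2 = 682276 ≡ 1113 (mod 1333)
3^512 ≡ 1113^2 = 1238769 ≡ 412 (mod 1333)
3^1024 ≡ 412^2 = 169744 ≡ 453 (mod 1333)
1332 = 1024 + 256 + 32 + 16 + 4 in binary powers of 2.
So 3^1332 ≡ 453 · 1113 · 443 · 152 · 81 ≡ 1000 (mod 1333).
Since 1000 ≠ 1, base 3 is a Fermat witness: 1333 is composite.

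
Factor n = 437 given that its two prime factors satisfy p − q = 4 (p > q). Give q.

Since p = q + 4, we have 437 = q(q + 4), so q² + 4q − 437 = 0.
Discriminant: 4² + 4·437 = 16 + 1748 = 1764; √1764 = 42.
q = (−4 + 42)/2 = 19, and p = q + 4 = 23.
Check: 19 · 23 = 437.

19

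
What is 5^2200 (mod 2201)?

5^1 ≡ 5 (mod 2201)
5^2 ≡ 5^2 = 25 ≡ 25 (mod 2201)
5^4 ≡ 25^2 = 625 ≡ 625 (mod 2201)
5^8 ≡ 625^2 = 390625 ≡ 1048 (mod 2201)
5^16 ≡ 1048^2 = 1098304 ≡ 5 (mod 2201)
5^32 ≡ 5^2 = 25 ≡ 25 (mod 2201)
5^64 ≡ 25^2 = 625 ≡ 625 (mod 2201)
5^128 ≡ 625^2 = 390625 ≡ 1048 (mod 2201)
5^256 ≡ 1048^2 = 1098304 ≡ 5 (mod 2201)
5^512 ≡ 5^2 = 25 ≡ 25 (mod 2201)
5^1024 ≡ 25^2 = 625 ≡ 625 (mod 2201)
5^2048 ≡ 625^2 = 390625 ≡ 1048 (mod 2201)
2200 = 2048 + 128 + 16 + 8 in binary powers of 2.
So 5^2200 ≡ 1048 · 1048 · 5 · 1048 ≡ 1989 (mod 2201).
Since 1989 ≠ 1, base 5 is a Fermat witness: 2201 is composite.

1989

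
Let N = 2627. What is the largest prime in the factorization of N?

71

2627 = 37 · 71
71 is prime.
So 2627 = 37 · 71; the largest prime factor is 71.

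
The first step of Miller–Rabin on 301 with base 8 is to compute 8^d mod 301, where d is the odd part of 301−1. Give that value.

301 − 1 = 300 = 2^2 · 75, so d = 75.
8^1 ≡ 8 (mod 301)
8^2 ≡ 8^2 = 64 ≡ 64 (mod 301)
8^4 ≡ 64^2 = 4096 ≡ 183 (mod 301)
8^8 ≡ 183^2 = 33489 ≡ 78 (mod 301)
8^16 ≡ 78^2 = 6084 ≡ 64 (mod 301)
8^32 ≡ 64^2 = 4096 ≡ 183 (mod 301)
8^64 ≡ 183^2 = 33489 ≡ 78 (mod 301)
75 = 64 + 8 + 2 + 1 in binary powers of 2.
So 8^75 ≡ 78 · 78 · 64 · 8 ≡ 260 (mod 301).
Squaring chain: 260 → 176; never reaches −1, so base 8 is a Miller–Rabin witness that 301 is composite.

260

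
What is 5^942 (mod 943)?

558

5^1 ≡ 5 (mod 943)
5^2 ≡ 5^2 = 25 ≡ 25 (mod 943)
5^4 ≡ 25^2 = 625 ≡ 625 (mod 943)
5^8 ≡ 625^2 = 390625 ≡ 223 (mod 943)
5^16 ≡ 223^2 = 49729 ≡ 693 (mod 943)
5^32 ≡ 693^2 = 480249 ≡ 262 (mod 943)
5^64 ≡ 262^2 = 68644 ≡ 748 (mod 943)
5^128 ≡ 748^2 = 559504 ≡ 305 (mod 943)
5^256 ≡ 305^2 = 93025 ≡ 611 (mod 943)
5^512 ≡ 611^2 = 373321 ≡ 836 (mod 943)
942 = 512 + 256 + 128 + 32 + 8 + 4 + 2 in binary powers of 2.
So 5^942 ≡ 836 · 611 · 305 · 262 · 223 · 625 · 25 ≡ 558 (mod 943).
Since 558 ≠ 1, base 5 is a Fermat witness: 943 is composite.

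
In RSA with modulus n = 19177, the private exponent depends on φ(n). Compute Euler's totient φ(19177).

Factor: 19177 = 127 · 151.
φ(19177) = (127−1) · (151−1) = 126 · 150 = 18900.

18900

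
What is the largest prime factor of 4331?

4331 = 61 · 71
71 is prime.
So 4331 = 61 · 71; the largest prime factor is 71.

71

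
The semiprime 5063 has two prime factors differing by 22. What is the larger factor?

Since p = q + 22, we have 5063 = q(q + 22), so q² + 22q − 5063 = 0.
Discriminant: 22² + 4·5063 = 484 + 20252 = 20736; √20736 = 144.
q = (−22 + 144)/2 = 61, and p = q + 22 = 83.
Check: 61 · 83 = 5063.

83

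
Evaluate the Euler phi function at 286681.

Factor: 286681 = 43 · 59 · 113.
φ(286681) = (43−1) · (59−1) · (113−1) = 42 · 58 · 112 = 272832.

272832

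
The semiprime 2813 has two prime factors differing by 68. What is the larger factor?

97

Since p = q + 68, we have 2813 = q(q + 68), so q² + 68q − 2813 = 0.
Discriminant: 68² + 4·2813 = 4624 + 11252 = 15876; √15876 = 126.
q = (−68 + 126)/2 = 29, and p = q + 68 = 97.
Check: 29 · 97 = 2813.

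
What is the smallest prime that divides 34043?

34043 is odd.
Digit sum 14, not divisible by 3.
Ends in 3: not divisible by 5.
7: 34043 = 7·4863 + 2
11: 34043 = 11·3094 + 9
13: 34043 = 13·2618 + 9
17: 34043 = 17·2002 + 9
19: 34043 = 19·1791 + 14
23: 34043 = 23·1480 + 3
29: 34043 = 29·1173 + 26
31: 34043 = 31·1098 + 5
37: 34043 = 37·920 + 3
41: 34043 = 41·830 + 13
43: 34043 = 43·791 + 30
47: 34043 = 47·724 + 15
53: 34043 = 53·642 + 17
59: 34043 = 59·577

59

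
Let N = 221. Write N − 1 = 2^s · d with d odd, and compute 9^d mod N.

221 − 1 = 220 = 2^2 · 55, so d = 55.
9^1 ≡ 9 (mod 221)
9^2 ≡ 9^2 = 81 ≡ 81 (mod 221)
9^4 ≡ 81^2 = 6561 ≡ 152 (mod 221)
9^8 ≡ 152^2 = 23104 ≡ 120 (mod 221)
9^16 ≡ 120^2 = 14400 ≡ 35 (mod 221)
9^32 ≡ 35^2 = 1225 ≡ 120 (mod 221)
55 = 32 + 16 + 4 + 2 + 1 in binary powers of 2.
So 9^55 ≡ 120 · 35 · 152 · 81 · 9 ≡ 87 (mod 221).
Squaring chain: 87 → 55; never reaches −1, so base 9 is a Miller–Rabin witness that 221 is composite.

87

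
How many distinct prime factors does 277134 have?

6

277134 = 2 · 138567
138567 = 3 · 46189
46189 = 11 · 4199
4199 = 13 · 323
323 = 17 · 19
277134 = 2 · 3 · 11 · 13 · 17 · 19, which has 6 distinct prime factors.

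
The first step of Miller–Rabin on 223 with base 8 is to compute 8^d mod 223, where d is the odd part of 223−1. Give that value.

1

223 − 1 = 222 = 2^1 · 111, so d = 111.
8^1 ≡ 8 (mod 223)
8^2 ≡ 8^2 = 64 ≡ 64 (mod 223)
8^4 ≡ 64^2 = 4096 ≡ 82 (mod 223)
8^8 ≡ 82^2 = 6724 ≡ 34 (mod 223)
8^16 ≡ 34^2 = 1156 ≡ 41 (mod 223)
8^32 ≡ 41^2 = 1681 ≡ 120 (mod 223)
8^64 ≡ 120^2 = 14400 ≡ 128 (mod 223)
111 = 64 + 32 + 8 + 4 + 2 + 1 in binary powers of 2.
So 8^111 ≡ 128 · 120 · 34 · 82 · 64 · 8 ≡ 1 (mod 223).
Since 8^d ≡ 1 (mod 223), base 8 does not prove 223 composite.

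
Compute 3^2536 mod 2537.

969

3^1 ≡ 3 (mod 2537)
3^2 ≡ 3^2 = 9 ≡ 9 (mod 2537)
3^4 ≡ 9^2 = 81 ≡ 81 (mod 2537)
3^8 ≡ 81^2 = 6561 ≡ 1487 (mod 2537)
3^16 ≡ 1487^2 = 2211169 ≡ 1442 (mod 2537)
3^32 ≡ 1442^2 = 2079364 ≡ 1561 (mod 2537)
3^64 ≡ 1561^2 = 2436721 ≡ 1201 (mod 2537)
3^128 ≡ 1201^2 = 1442401 ≡ 1385 (mod 2537)
3^256 ≡ 1385^2 = 1918225 ≡ 253 (mod 2537)
3^512 ≡ 253^2 = 64009 ≡ 584 (mod 2537)
3^1024 ≡ 584^2 = 341056 ≡ 1098 (mod 2537)
3^2048 ≡ 1098^2 = 1205604 ≡ 529 (mod 2537)
2536 = 2048 + 256 + 128 + 64 + 32 + 8 in binary powers of 2.
So 3^2536 ≡ 529 · 253 · 1385 · 1201 · 1561 · 1487 ≡ 969 (mod 2537).
Since 969 ≠ 1, base 3 is a Fermat witness: 2537 is composite.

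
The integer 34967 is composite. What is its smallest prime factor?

34967 is odd.
Digit sum 29, not divisible by 3.
Ends in 7: not divisible by 5.
7: 34967 = 7·4995 + 2
11: 34967 = 11·3178 + 9
13: 34967 = 13·2689 + 10
17: 34967 = 17·2056 + 15
19: 34967 = 19·1840 + 7
23: 34967 = 23·1520 + 7
29: 34967 = 29·1205 + 22
31: 34967 = 31·1127 + 30
37: 34967 = 37·945 + 2
41: 34967 = 41·852 + 35
43: 34967 = 43·813 + 8
47: 34967 = 47·743 + 46
53: 34967 = 53·659 + 40
59: 34967 = 59·592 + 39
61: 34967 = 61·573 + 14
67: 34967 = 67·521 + 60
71: 34967 = 71·492 + 35
73: 34967 = 73·479

73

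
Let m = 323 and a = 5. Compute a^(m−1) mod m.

5^1 ≡ 5 (mod 323)
5^2 ≡ 5^2 = 25 ≡ 25 (mod 323)
5^4 ≡ 25^2 = 625 ≡ 302 (mod 323)
5^8 ≡ 302^2 = 91204 ≡ 118 (mod 323)
5^16 ≡ 118^2 = 13924 ≡ 35 (mod 323)
5^32 ≡ 35^2 = 1225 ≡ 256 (mod 323)
5^64 ≡ 256^2 = 65536 ≡ 290 (mod 323)
5^128 ≡ 290^2 = 84100 ≡ 120 (mod 323)
5^256 ≡ 120^2 = 14400 ≡ 188 (mod 323)
322 = 256 + 64 + 2 in binary powers of 2.
So 5^322 ≡ 188 · 290 · 25 ≡ 263 (mod 323).
Since 263 ≠ 1, base 5 is a Fermat witness: 323 is composite.

263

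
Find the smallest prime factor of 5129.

23

5129 is odd.
Digit sum 17, not divisible by 3.
Ends in 9: not divisible by 5.
7: 5129 = 7·732 + 5
11: 5129 = 11·466 + 3
13: 5129 = 13·394 + 7
17: 5129 = 17·301 + 12
19: 5129 = 19·269 + 18
23: 5129 = 23·223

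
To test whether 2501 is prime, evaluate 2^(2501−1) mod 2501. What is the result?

2^1 ≡ 2 (mod 2501)
2^2 ≡ 2^2 = 4 ≡ 4 (mod 2501)
2^4 ≡ 4^2 = 16 ≡ 16 (mod 2501)
2^8 ≡ 16^2 = 256 ≡ 256 (mod 2501)
2^16 ≡ 256^2 = 65536 ≡ 510 (mod 2501)
2^32 ≡ 510^2 = 260100 ≡ 2497 (mod 2501)
2^64 ≡ 2497^2 = 6235009 ≡ 16 (mod 2501)
2^128 ≡ 16^2 = 256 ≡ 256 (mod 2501)
2^256 ≡ 256^2 = 65536 ≡ 510 (mod 2501)
2^512 ≡ 510^2 = 260100 ≡ 2497 (mod 2501)
2^1024 ≡ 2497^2 = 6235009 ≡ 16 (mod 2501)
2^2048 ≡ 16^2 = 256 ≡ 256 (mod 2501)
2500 = 2048 + 256 + 128 + 64 + 4 in binary powers of 2.
So 2^2500 ≡ 256 · 510 · 256 · 16 · 16 ≡ 1477 (mod 2501).
Since 1477 ≠ 1, base 2 is a Fermat witness: 2501 is composite.

1477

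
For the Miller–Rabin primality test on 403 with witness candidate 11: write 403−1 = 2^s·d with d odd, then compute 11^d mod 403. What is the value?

151

403 − 1 = 402 = 2^1 · 201, so d = 201.
11^1 ≡ 11 (mod 403)
11^2 ≡ 11^2 = 121 ≡ 121 (mod 403)
11^4 ≡ 121^2 = 14641 ≡ 133 (mod 403)
11^8 ≡ 133^2 = 17689 ≡ 360 (mod 403)
11^16 ≡ 360^2 = 129600 ≡ 237 (mod 403)
11^32 ≡ 237^2 = 56169 ≡ 152 (mod 403)
11^64 ≡ 152^2 = 23104 ≡ 133 (mod 403)
11^128 ≡ 133^2 = 17689 ≡ 360 (mod 403)
201 = 128 + 64 + 8 + 1 in binary powers of 2.
So 11^201 ≡ 360 · 133 · 360 · 11 ≡ 151 (mod 403).
Squaring chain: 151; never reaches −1, so base 11 is a Miller–Rabin witness that 403 is composite.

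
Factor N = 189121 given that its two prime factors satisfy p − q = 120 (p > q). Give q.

379

Since p = q + 120, we have 189121 = q(q + 120), so q² + 120q − 189121 = 0.
Discriminant: 120² + 4·189121 = 14400 + 756484 = 770884; √770884 = 878.
q = (−120 + 878)/2 = 379, and p = q + 120 = 499.
Check: 379 · 499 = 189121.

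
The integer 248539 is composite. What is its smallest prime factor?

19

248539 is odd.
Digit sum 31, not divisible by 3.
Ends in 9: not divisible by 5.
7: 248539 = 7·35505 + 4
11: 248539 = 11·22594 + 5
13: 248539 = 13·19118 + 5
17: 248539 = 17·14619 + 16
19: 248539 = 19·13081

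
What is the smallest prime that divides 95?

95 is odd.
Digit sum 14, not divisible by 3.
Ends in 5: divisible by 5.

5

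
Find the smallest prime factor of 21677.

53

21677 is odd.
Digit sum 23, not divisible by 3.
Ends in 7: not divisible by 5.
7: 21677 = 7·3096 + 5
11: 21677 = 11·1970 + 7
13: 21677 = 13·1667 + 6
17: 21677 = 17·1275 + 2
19: 21677 = 19·1140 + 17
23: 21677 = 23·942 + 11
29: 21677 = 29·747 + 14
31: 21677 = 31·699 + 8
37: 21677 = 37·585 + 32
41: 21677 = 41·528 + 29
43: 21677 = 43·504 + 5
47: 21677 = 47·461 + 10
53: 21677 = 53·409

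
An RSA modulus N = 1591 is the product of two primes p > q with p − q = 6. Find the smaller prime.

37

Since p = q + 6, we have 1591 = q(q + 6), so q² + 6q − 1591 = 0.
Discriminant: 6² + 4·1591 = 36 + 6364 = 6400; √6400 = 80.
q = (−6 + 80)/2 = 37, and p = q + 6 = 43.
Check: 37 · 43 = 1591.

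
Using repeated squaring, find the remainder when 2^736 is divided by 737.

2^1 ≡ 2 (mod 737)
2^2 ≡ 2^2 = 4 ≡ 4 (mod 737)
2^4 ≡ 4^2 = 16 ≡ 16 (mod 737)
2^8 ≡ 16^2 = 256 ≡ 256 (mod 737)
2^16 ≡ 256^2 = 65536 ≡ 680 (mod 737)
2^32 ≡ 680^2 = 462400 ≡ 301 (mod 737)
2^64 ≡ 301^2 = 90601 ≡ 687 (mod 737)
2^128 ≡ 687^2 = 471969 ≡ 289 (mod 737)
2^256 ≡ 289^2 = 83521 ≡ 240 (mod 737)
2^512 ≡ 240^2 = 57600 ≡ 114 (mod 737)
736 = 512 + 128 + 64 + 32 in binary powers of 2.
So 2^736 ≡ 114 · 289 · 687 · 301 ≡ 86 (mod 737).
Since 86 ≠ 1, base 2 is a Fermat witness: 737 is composite.

86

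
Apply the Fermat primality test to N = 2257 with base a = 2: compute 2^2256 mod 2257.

2193

2^1 ≡ 2 (mod 2257)
2^2 ≡ 2^2 = 4 ≡ 4 (mod 2257)
2^4 ≡ 4^2 = 16 ≡ 16 (mod 2257)
2^8 ≡ 16^2 = 256 ≡ 256 (mod 2257)
2^16 ≡ 256^2 = 65536 ≡ 83 (mod 2257)
2^32 ≡ 83^2 = 6889 ≡ 118 (mod 2257)
2^64 ≡ 118^2 = 13924 ≡ 382 (mod 2257)
2^128 ≡ 382^2 = 145924 ≡ 1476 (mod 2257)
2^256 ≡ 1476^2 = 2178576 ≡ 571 (mod 2257)
2^512 ≡ 571^2 = 326041 ≡ 1033 (mod 2257)
2^1024 ≡ 1033^2 = 1067089 ≡ 1785 (mod 2257)
2^2048 ≡ 1785^2 = 3186225 ≡ 1598 (mod 2257)
2256 = 2048 + 128 + 64 + 16 in binary powers of 2.
So 2^2256 ≡ 1598 · 1476 · 382 · 83 ≡ 2193 (mod 2257).
Since 2193 ≠ 1, base 2 is a Fermat witness: 2257 is composite.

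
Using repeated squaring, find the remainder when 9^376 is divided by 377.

9^1 ≡ 9 (mod 377)
9^2 ≡ 9^2 = 81 ≡ 81 (mod 377)
9^4 ≡ 81^2 = 6561 ≡ 152 (mod 377)
9^8 ≡ 152^2 = 23104 ≡ 107 (mod 377)
9^16 ≡ 107^2 = 11449 ≡ 139 (mod 377)
9^32 ≡ 139^2 = 19321 ≡ 94 (mod 377)
9^64 ≡ 94^2 = 8836 ≡ 165 (mod 377)
9^128 ≡ 165^2 = 27225 ≡ 81 (mod 377)
9^256 ≡ 81^2 = 6561 ≡ 152 (mod 377)
376 = 256 + 64 + 32 + 16 + 8 in binary powers of 2.
So 9^376 ≡ 152 · 165 · 94 · 139 · 107 ≡ 256 (mod 377).
Since 256 ≠ 1, base 9 is a Fermat witness: 377 is composite.

256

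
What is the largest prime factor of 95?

19

95 = 5 · 19
19 is prime.
So 95 = 5 · 19; the largest prime factor is 19.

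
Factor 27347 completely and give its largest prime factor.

41

27347 = 23 · 1189
1189 = 29 · 41
41 is prime.
So 27347 = 23 · 29 · 41; the largest prime factor is 41.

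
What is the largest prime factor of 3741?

43

3741 = 3 · 1247
1247 = 29 · 43
43 is prime.
So 3741 = 3 · 29 · 43; the largest prime factor is 43.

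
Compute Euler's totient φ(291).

Factor: 291 = 3 · 97.
φ(291) = (3−1) · (97−1) = 2 · 96 = 192.

192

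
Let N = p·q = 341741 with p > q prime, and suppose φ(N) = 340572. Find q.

563

φ(n) = (p−1)(q−1) = n − (p+q) + 1, so p + q = 341741 − 340572 + 1 = 1170.
p and q are the roots of t² − 1170t + 341741 = 0.
Discriminant: 1170² − 4·341741 = 1368900 − 1366964 = 1936; √1936 = 44.
q = (1170 − 44)/2 = 563, p = (1170 + 44)/2 = 607.
Check: 563 · 607 = 341741.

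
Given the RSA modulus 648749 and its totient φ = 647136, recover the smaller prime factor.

φ(n) = (p−1)(q−1) = n − (p+q) + 1, so p + q = 648749 − 647136 + 1 = 1614.
p and q are the roots of t² − 1614t + 648749 = 0.
Discriminant: 1614² − 4·648749 = 2604996 − 2594996 = 10000; √10000 = 100.
q = (1614 − 100)/2 = 757, p = (1614 + 100)/2 = 857.
Check: 757 · 857 = 648749.

757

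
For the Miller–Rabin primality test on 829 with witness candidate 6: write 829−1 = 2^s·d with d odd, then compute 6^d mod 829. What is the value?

583

829 − 1 = 828 = 2^2 · 207, so d = 207.
6^1 ≡ 6 (mod 829)
6^2 ≡ 6^2 = 36 ≡ 36 (mod 829)
6^4 ≡ 36^2 = 1296 ≡ 467 (mod 829)
6^8 ≡ 467^2 = 218089 ≡ 62 (mod 829)
6^16 ≡ 62^2 = 3844 ≡ 528 (mod 829)
6^32 ≡ 528^2 = 278784 ≡ 240 (mod 829)
6^64 ≡ 240^2 = 57600 ≡ 399 (mod 829)
6^128 ≡ 399^2 = 159201 ≡ 33 (mod 829)
207 = 128 + 64 + 8 + 4 + 2 + 1 in binary powers of 2.
So 6^207 ≡ 33 · 399 · 62 · 467 · 36 · 6 ≡ 583 (mod 829).
Squaring chain: 583 → 828; reaches −1, so base 6 does not prove 829 composite.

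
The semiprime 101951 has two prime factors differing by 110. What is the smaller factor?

269

Since p = q + 110, we have 101951 = q(q + 110), so q² + 110q − 101951 = 0.
Discriminant: 110² + 4·101951 = 12100 + 407804 = 419904; √419904 = 648.
q = (−110 + 648)/2 = 269, and p = q + 110 = 379.
Check: 269 · 379 = 101951.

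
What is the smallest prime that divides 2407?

29

2407 is odd.
Digit sum 13, not divisible by 3.
Ends in 7: not divisible by 5.
7: 2407 = 7·343 + 6
11: 2407 = 11·218 + 9
13: 2407 = 13·185 + 2
17: 2407 = 17·141 + 10
19: 2407 = 19·126 + 13
23: 2407 = 23·104 + 15
29: 2407 = 29·83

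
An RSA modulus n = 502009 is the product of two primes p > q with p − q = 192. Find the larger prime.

Since p = q + 192, we have 502009 = q(q + 192), so q² + 192q − 502009 = 0.
Discriminant: 192² + 4·502009 = 36864 + 2008036 = 2044900; √2044900 = 1430.
q = (−192 + 1430)/2 = 619, and p = q + 192 = 811.
Check: 619 · 811 = 502009.

811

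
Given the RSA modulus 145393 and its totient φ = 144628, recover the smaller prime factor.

φ(n) = (p−1)(q−1) = n − (p+q) + 1, so p + q = 145393 − 144628 + 1 = 766.
p and q are the roots of t² − 766t + 145393 = 0.
Discriminant: 766² − 4·145393 = 586756 − 581572 = 5184; √5184 = 72.
q = (766 − 72)/2 = 347, p = (766 + 72)/2 = 419.
Check: 347 · 419 = 145393.

347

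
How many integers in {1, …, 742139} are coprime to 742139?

Factor: 742139 = 29 · 157 · 163.
φ(742139) = (29−1) · (157−1) · (163−1) = 28 · 156 · 162 = 707616.

707616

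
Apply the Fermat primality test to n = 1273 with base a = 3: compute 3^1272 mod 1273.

3^1 ≡ 3 (mod 1273)
3^2 ≡ 3^2 = 9 ≡ 9 (mod 1273)
3^4 ≡ 9^2 = 81 ≡ 81 (mod 1273)
3^8 ≡ 81^2 = 6561 ≡ 196 (mod 1273)
3^16 ≡ 196^2 = 38416 ≡ 226 (mod 1273)
3^32 ≡ 226^2 = 51076 ≡ 156 (mod 1273)
3^64 ≡ 156^2 = 24336 ≡ 149 (mod 1273)
3^128 ≡ 149^2 = 22201 ≡ 560 (mod 1273)
3^256 ≡ 560^2 = 313600 ≡ 442 (mod 1273)
3^512 ≡ 442^2 = 195364 ≡ 595 (mod 1273)
3^1024 ≡ 595^2 = 354025 ≡ 131 (mod 1273)
1272 = 1024 + 128 + 64 + 32 + 16 + 8 in binary powers of 2.
So 3^1272 ≡ 131 · 560 · 149 · 156 · 226 · 196 ≡ 828 (mod 1273).
Since 828 ≠ 1, base 3 is a Fermat witness: 1273 is composite.

828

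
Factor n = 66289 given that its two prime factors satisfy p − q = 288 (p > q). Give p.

439

Since p = q + 288, we have 66289 = q(q + 288), so q² + 288q − 66289 = 0.
Discriminant: 288² + 4·66289 = 82944 + 265156 = 348100; √348100 = 590.
q = (−288 + 590)/2 = 151, and p = q + 288 = 439.
Check: 151 · 439 = 66289.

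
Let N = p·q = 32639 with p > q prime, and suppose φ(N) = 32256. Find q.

φ(n) = (p−1)(q−1) = n − (p+q) + 1, so p + q = 32639 − 32256 + 1 = 384.
p and q are the roots of t² − 384t + 32639 = 0.
Discriminant: 384² − 4·32639 = 147456 − 130556 = 16900; √16900 = 130.
q = (384 − 130)/2 = 127, p = (384 + 130)/2 = 257.
Check: 127 · 257 = 32639.

127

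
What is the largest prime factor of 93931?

93931 = 29 · 3239
3239 = 41 · 79
79 is prime.
So 93931 = 29 · 41 · 79; the largest prime factor is 79.

79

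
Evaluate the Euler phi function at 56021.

46800

Factor: 56021 = 7 · 53 · 151.
φ(56021) = (7−1) · (53−1) · (151−1) = 6 · 52 · 150 = 46800.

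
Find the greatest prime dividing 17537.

17537 = 13 · 1349
1349 = 19 · 71
71 is prime.
So 17537 = 13 · 19 · 71; the largest prime factor is 71.

71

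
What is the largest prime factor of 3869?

3869 = 53 · 73
73 is prime.
So 3869 = 53 · 73; the largest prime factor is 73.

73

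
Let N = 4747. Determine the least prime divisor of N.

4747 is odd.
Digit sum 22, not divisible by 3.
Ends in 7: not divisible by 5.
7: 4747 = 7·678 + 1
11: 4747 = 11·431 + 6
13: 4747 = 13·365 + 2
17: 4747 = 17·279 + 4
19: 4747 = 19·249 + 16
23: 4747 = 23·206 + 9
29: 4747 = 29·163 + 20
31: 4747 = 31·153 + 4
37: 4747 = 37·128 + 11
41: 4747 = 41·115 + 32
43: 4747 = 43·110 + 17
47: 4747 = 47·101

47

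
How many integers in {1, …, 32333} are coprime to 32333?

Factor: 32333 = 7 · 31 · 149.
φ(32333) = (7−1) · (31−1) · (149−1) = 6 · 30 · 148 = 26640.

26640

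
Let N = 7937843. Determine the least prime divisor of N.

43

7937843 is odd.
Digit sum 41, not divisible by 3.
Ends in 3: not divisible by 5.
7: 7937843 = 7·1133977 + 4
11: 7937843 = 11·721622 + 1
13: 7937843 = 13·610603 + 4
17: 7937843 = 17·466931 + 16
19: 7937843 = 19·417781 + 4
23: 7937843 = 23·345123 + 14
29: 7937843 = 29·273718 + 21
31: 7937843 = 31·256059 + 14
37: 7937843 = 37·214536 + 11
41: 7937843 = 41·193605 + 38
43: 7937843 = 43·184601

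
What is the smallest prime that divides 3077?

3077 is odd.
Digit sum 17, not divisible by 3.
Ends in 7: not divisible by 5.
7: 3077 = 7·439 + 4
11: 3077 = 11·279 + 8
13: 3077 = 13·236 + 9
17: 3077 = 17·181

17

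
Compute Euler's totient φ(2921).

Factor: 2921 = 23 · 127.
φ(2921) = (23−1) · (127−1) = 22 · 126 = 2772.

2772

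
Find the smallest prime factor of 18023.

18023 is odd.
Digit sum 14, not divisible by 3.
Ends in 3: not divisible by 5.
7: 18023 = 7·2574 + 5
11: 18023 = 11·1638 + 5
13: 18023 = 13·1386 + 5
17: 18023 = 17·1060 + 3
19: 18023 = 19·948 + 11
23: 18023 = 23·783 + 14
29: 18023 = 29·621 + 14
31: 18023 = 31·581 + 12
37: 18023 = 37·487 + 4
41: 18023 = 41·439 + 24
43: 18023 = 43·419 + 6
47: 18023 = 47·383 + 22
53: 18023 = 53·340 + 3
59: 18023 = 59·305 + 28
61: 18023 = 61·295 + 28
67: 18023 = 67·269

67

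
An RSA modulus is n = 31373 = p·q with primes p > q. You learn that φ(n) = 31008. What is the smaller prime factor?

137

φ(n) = (p−1)(q−1) = n − (p+q) + 1, so p + q = 31373 − 31008 + 1 = 366.
p and q are the roots of t² − 366t + 31373 = 0.
Discriminant: 366² − 4·31373 = 133956 − 125492 = 8464; √8464 = 92.
q = (366 − 92)/2 = 137, p = (366 + 92)/2 = 229.
Check: 137 · 229 = 31373.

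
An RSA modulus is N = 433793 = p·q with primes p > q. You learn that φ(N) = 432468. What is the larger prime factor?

739

φ(n) = (p−1)(q−1) = n − (p+q) + 1, so p + q = 433793 − 432468 + 1 = 1326.
p and q are the roots of t² − 1326t + 433793 = 0.
Discriminant: 1326² − 4·433793 = 1758276 − 1735172 = 23104; √23104 = 152.
q = (1326 − 152)/2 = 587, p = (1326 + 152)/2 = 739.
Check: 587 · 739 = 433793.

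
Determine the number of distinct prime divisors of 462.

4

462 = 2 · 231
231 = 3 · 77
77 = 7 · 11
462 = 2 · 3 · 7 · 11, which has 4 distinct prime factors.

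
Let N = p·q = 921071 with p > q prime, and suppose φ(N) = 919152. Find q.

φ(n) = (p−1)(q−1) = n − (p+q) + 1, so p + q = 921071 − 919152 + 1 = 1920.
p and q are the roots of t² − 1920t + 921071 = 0.
Discriminant: 1920² − 4·921071 = 3686400 − 3684284 = 2116; √2116 = 46.
q = (1920 − 46)/2 = 937, p = (1920 + 46)/2 = 983.
Check: 937 · 983 = 921071.

937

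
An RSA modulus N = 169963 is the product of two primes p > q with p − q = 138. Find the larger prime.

487

Since p = q + 138, we have 169963 = q(q + 138), so q² + 138q − 169963 = 0.
Discriminant: 138² + 4·169963 = 19044 + 679852 = 698896; √698896 = 836.
q = (−138 + 836)/2 = 349, and p = q + 138 = 487.
Check: 349 · 487 = 169963.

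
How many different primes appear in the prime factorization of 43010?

43010 = 2 · 21505
21505 = 5 · 4301
4301 = 11 · 391
391 = 17 · 23
43010 = 2 · 5 · 11 · 17 · 23, which has 5 distinct prime factors.

5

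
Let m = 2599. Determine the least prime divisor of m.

23

2599 is odd.
Digit sum 25, not divisible by 3.
Ends in 9: not divisible by 5.
7: 2599 = 7·371 + 2
11: 2599 = 11·236 + 3
13: 2599 = 13·199 + 12
17: 2599 = 17·152 + 15
19: 2599 = 19·136 + 15
23: 2599 = 23·113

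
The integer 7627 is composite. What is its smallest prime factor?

29

7627 is odd.
Digit sum 22, not divisible by 3.
Ends in 7: not divisible by 5.
7: 7627 = 7·1089 + 4
11: 7627 = 11·693 + 4
13: 7627 = 13·586 + 9
17: 7627 = 17·448 + 11
19: 7627 = 19·401 + 8
23: 7627 = 23·331 + 14
29: 7627 = 29·263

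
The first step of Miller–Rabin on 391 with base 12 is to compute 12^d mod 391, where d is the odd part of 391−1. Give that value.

215

391 − 1 = 390 = 2^1 · 195, so d = 195.
12^1 ≡ 12 (mod 391)
12^2 ≡ 12^2 = 144 ≡ 144 (mod 391)
12^4 ≡ 144^2 = 20736 ≡ 13 (mod 391)
12^8 ≡ 13^2 = 169 ≡ 169 (mod 391)
12^16 ≡ 169^2 = 28561 ≡ 18 (mod 391)
12^32 ≡ 18^2 = 324 ≡ 324 (mod 391)
12^64 ≡ 324^2 = 104976 ≡ 188 (mod 391)
12^128 ≡ 188^2 = 35344 ≡ 154 (mod 391)
195 = 128 + 64 + 2 + 1 in binary powers of 2.
So 12^195 ≡ 154 · 188 · 144 · 12 ≡ 215 (mod 391).
Squaring chain: 215; never reaches −1, so base 12 is a Miller–Rabin witness that 391 is composite.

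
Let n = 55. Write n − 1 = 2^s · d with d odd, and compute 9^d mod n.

4

55 − 1 = 54 = 2^1 · 27, so d = 27.
9^1 ≡ 9 (mod 55)
9^2 ≡ 9^2 = 81 ≡ 26 (mod 55)
9^4 ≡ 26^2 = 676 ≡ 16 (mod 55)
9^8 ≡ 16^2 = 256 ≡ 36 (mod 55)
9^16 ≡ 36^2 = 1296 ≡ 31 (mod 55)
27 = 16 + 8 + 2 + 1 in binary powers of 2.
So 9^27 ≡ 31 · 36 · 26 · 9 ≡ 4 (mod 55).
Squaring chain: 4; never reaches −1, so base 9 is a Miller–Rabin witness that 55 is composite.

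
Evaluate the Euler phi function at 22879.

Factor: 22879 = 137 · 167.
φ(22879) = (137−1) · (167−1) = 136 · 166 = 22576.

22576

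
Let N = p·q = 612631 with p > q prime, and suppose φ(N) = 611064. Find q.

739

φ(n) = (p−1)(q−1) = n − (p+q) + 1, so p + q = 612631 − 611064 + 1 = 1568.
p and q are the roots of t² − 1568t + 612631 = 0.
Discriminant: 1568² − 4·612631 = 2458624 − 2450524 = 8100; √8100 = 90.
q = (1568 − 90)/2 = 739, p = (1568 + 90)/2 = 829.
Check: 739 · 829 = 612631.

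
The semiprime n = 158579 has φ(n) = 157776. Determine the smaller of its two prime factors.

347

φ(n) = (p−1)(q−1) = n − (p+q) + 1, so p + q = 158579 − 157776 + 1 = 804.
p and q are the roots of t² − 804t + 158579 = 0.
Discriminant: 804² − 4·158579 = 646416 − 634316 = 12100; √12100 = 110.
q = (804 − 110)/2 = 347, p = (804 + 110)/2 = 457.
Check: 347 · 457 = 158579.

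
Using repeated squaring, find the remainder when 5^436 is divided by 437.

397

5^1 ≡ 5 (mod 437)
5^2 ≡ 5^2 = 25 ≡ 25 (mod 437)
5^4 ≡ 25^2 = 625 ≡ 188 (mod 437)
5^8 ≡ 188^2 = 35344 ≡ 384 (mod 437)
5^16 ≡ 384^2 = 147456 ≡ 187 (mod 437)
5^32 ≡ 187^2 = 34969 ≡ 9 (mod 437)
5^64 ≡ 9^2 = 81 ≡ 81 (mod 437)
5^128 ≡ 81^2 = 6561 ≡ 6 (mod 437)
5^256 ≡ 6^2 = 36 ≡ 36 (mod 437)
436 = 256 + 128 + 32 + 16 + 4 in binary powers of 2.
So 5^436 ≡ 36 · 6 · 9 · 187 · 188 ≡ 397 (mod 437).
Since 397 ≠ 1, base 5 is a Fermat witness: 437 is composite.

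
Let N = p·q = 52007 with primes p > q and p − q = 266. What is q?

131

Since p = q + 266, we have 52007 = q(q + 266), so q² + 266q − 52007 = 0.
Discriminant: 266² + 4·52007 = 70756 + 208028 = 278784; √278784 = 528.
q = (−266 + 528)/2 = 131, and p = q + 266 = 397.
Check: 131 · 397 = 52007.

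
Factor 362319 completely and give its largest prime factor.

362319 = 3 · 120773
120773 = 23 · 5251
5251 = 59 · 89
89 is prime.
So 362319 = 3 · 23 · 59 · 89; the largest prime factor is 89.

89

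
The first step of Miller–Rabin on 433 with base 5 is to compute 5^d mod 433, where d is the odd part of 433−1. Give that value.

433 − 1 = 432 = 2^4 · 27, so d = 27.
5^1 ≡ 5 (mod 433)
5^2 ≡ 5^2 = 25 ≡ 25 (mod 433)
5^4 ≡ 25^2 = 625 ≡ 192 (mod 433)
5^8 ≡ 192^2 = 36864 ≡ 59 (mod 433)
5^16 ≡ 59^2 = 3481 ≡ 17 (mod 433)
27 = 16 + 8 + 2 + 1 in binary powers of 2.
So 5^27 ≡ 17 · 59 · 25 · 5 ≡ 238 (mod 433).
Squaring chain: 238 → 354 → 179 → 432; reaches −1, so base 5 does not prove 433 composite.

238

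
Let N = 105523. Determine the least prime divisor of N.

105523 is odd.
Digit sum 16, not divisible by 3.
Ends in 3: not divisible by 5.
7: 105523 = 7·15074 + 5
11: 105523 = 11·9593

11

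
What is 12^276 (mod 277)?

1

12^1 ≡ 12 (mod 277)
12^2 ≡ 12^2 = 144 ≡ 144 (mod 277)
12^4 ≡ 144^2 = 20736 ≡ 238 (mod 277)
12^8 ≡ 238^2 = 56644 ≡ 136 (mod 277)
12^16 ≡ 136^2 = 18496 ≡ 214 (mod 277)
12^32 ≡ 214^2 = 45796 ≡ 91 (mod 277)
12^64 ≡ 91^2 = 8281 ≡ 248 (mod 277)
12^128 ≡ 248^2 = 61504 ≡ 10 (mod 277)
12^256 ≡ 10^2 = 100 ≡ 100 (mod 277)
276 = 256 + 16 + 4 in binary powers of 2.
So 12^276 ≡ 100 · 214 · 238 ≡ 1 (mod 277).
Since the result is 1, base 12 gives no evidence that 277 is composite.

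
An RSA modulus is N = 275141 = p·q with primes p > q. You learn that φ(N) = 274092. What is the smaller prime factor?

503

φ(n) = (p−1)(q−1) = n − (p+q) + 1, so p + q = 275141 − 274092 + 1 = 1050.
p and q are the roots of t² − 1050t + 275141 = 0.
Discriminant: 1050² − 4·275141 = 1102500 − 1100564 = 1936; √1936 = 44.
q = (1050 − 44)/2 = 503, p = (1050 + 44)/2 = 547.
Check: 503 · 547 = 275141.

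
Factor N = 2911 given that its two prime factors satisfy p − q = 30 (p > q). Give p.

Since p = q + 30, we have 2911 = q(q + 30), so q² + 30q − 2911 = 0.
Discriminant: 30² + 4·2911 = 900 + 11644 = 12544; √12544 = 112.
q = (−30 + 112)/2 = 41, and p = q + 30 = 71.
Check: 41 · 71 = 2911.

71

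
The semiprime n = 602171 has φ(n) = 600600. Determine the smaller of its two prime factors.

φ(n) = (p−1)(q−1) = n − (p+q) + 1, so p + q = 602171 − 600600 + 1 = 1572.
p and q are the roots of t² − 1572t + 602171 = 0.
Discriminant: 1572² − 4·602171 = 2471184 − 2408684 = 62500; √62500 = 250.
q = (1572 − 250)/2 = 661, p = (1572 + 250)/2 = 911.
Check: 661 · 911 = 602171.

661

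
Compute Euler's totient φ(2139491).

Factor: 2139491 = 83 · 149 · 173.
φ(2139491) = (83−1) · (149−1) · (173−1) = 82 · 148 · 172 = 2087392.

2087392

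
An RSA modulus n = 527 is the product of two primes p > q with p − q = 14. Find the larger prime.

Since p = q + 14, we have 527 = q(q + 14), so q² + 14q − 527 = 0.
Discriminant: 14² + 4·527 = 196 + 2108 = 2304; √2304 = 48.
q = (−14 + 48)/2 = 17, and p = q + 14 = 31.
Check: 17 · 31 = 527.

31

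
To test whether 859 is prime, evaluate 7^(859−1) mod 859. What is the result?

7^1 ≡ 7 (mod 859)
7^2 ≡ 7^2 = 49 ≡ 49 (mod 859)
7^4 ≡ 49^2 = 2401 ≡ 683 (mod 859)
7^8 ≡ 683^2 = 466489 ≡ 52 (mod 859)
7^16 ≡ 52^2 = 2704 ≡ 127 (mod 859)
7^32 ≡ 127^2 = 16129 ≡ 667 (mod 859)
7^64 ≡ 667^2 = 444889 ≡ 786 (mod 859)
7^128 ≡ 786^2 = 617796 ≡ 175 (mod 859)
7^256 ≡ 175^2 = 30625 ≡ 560 (mod 859)
7^512 ≡ 560^2 = 313600 ≡ 65 (mod 859)
858 = 512 + 256 + 64 + 16 + 8 + 2 in binary powers of 2.
So 7^858 ≡ 65 · 560 · 786 · 127 · 52 · 49 ≡ 1 (mod 859).
Since the result is 1, base 7 gives no evidence that 859 is composite.

1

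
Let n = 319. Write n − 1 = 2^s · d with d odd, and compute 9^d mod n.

5

319 − 1 = 318 = 2^1 · 159, so d = 159.
9^1 ≡ 9 (mod 319)
9^2 ≡ 9^2 = 81 ≡ 81 (mod 319)
9^4 ≡ 81^2 = 6561 ≡ 181 (mod 319)
9^8 ≡ 181^2 = 32761 ≡ 223 (mod 319)
9^16 ≡ 223^2 = 49729 ≡ 284 (mod 319)
9^32 ≡ 284^2 = 80656 ≡ 268 (mod 319)
9^64 ≡ 268^2 = 71824 ≡ 49 (mod 319)
9^128 ≡ 49^2 = 2401 ≡ 168 (mod 319)
159 = 128 + 16 + 8 + 4 + 2 + 1 in binary powers of 2.
So 9^159 ≡ 168 · 284 · 223 · 181 · 81 · 9 ≡ 5 (mod 319).
Squaring chain: 5; never reaches −1, so base 9 is a Miller–Rabin witness that 319 is composite.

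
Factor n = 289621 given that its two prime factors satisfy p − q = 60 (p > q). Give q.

Since p = q + 60, we have 289621 = q(q + 60), so q² + 60q − 289621 = 0.
Discriminant: 60² + 4·289621 = 3600 + 1158484 = 1162084; √1162084 = 1078.
q = (−60 + 1078)/2 = 509, and p = q + 60 = 569.
Check: 509 · 569 = 289621.

509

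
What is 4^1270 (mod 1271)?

1

4^1 ≡ 4 (mod 1271)
4^2 ≡ 4^2 = 16 ≡ 16 (mod 1271)
4^4 ≡ 16^2 = 256 ≡ 256 (mod 1271)
4^8 ≡ 256^2 = 65536 ≡ 715 (mod 1271)
4^16 ≡ 715^2 = 511225 ≡ 283 (mod 1271)
4^32 ≡ 283^2 = 80089 ≡ 16 (mod 1271)
4^64 ≡ 16^2 = 256 ≡ 256 (mod 1271)
4^128 ≡ 256^2 = 65536 ≡ 715 (mod 1271)
4^256 ≡ 715^2 = 511225 ≡ 283 (mod 1271)
4^512 ≡ 283^2 = 80089 ≡ 16 (mod 1271)
4^1024 ≡ 16^2 = 256 ≡ 256 (mod 1271)
1270 = 1024 + 128 + 64 + 32 + 16 + 4 + 2 in binary powers of 2.
So 4^1270 ≡ 256 · 715 · 256 · 16 · 283 · 256 · 16 ≡ 1 (mod 1271).
Since the result is 1, base 4 gives no evidence that 1271 is composite.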